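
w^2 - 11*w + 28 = (w - 7)*(w - 4)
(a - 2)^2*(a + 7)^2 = a^4 + 10*a^3 - 3*a^2 - 140*a + 196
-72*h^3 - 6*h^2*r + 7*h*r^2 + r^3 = (-3*h + r)*(4*h + r)*(6*h + r)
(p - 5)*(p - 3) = p^2 - 8*p + 15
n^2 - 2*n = n*(n - 2)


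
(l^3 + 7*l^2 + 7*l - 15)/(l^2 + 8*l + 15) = l - 1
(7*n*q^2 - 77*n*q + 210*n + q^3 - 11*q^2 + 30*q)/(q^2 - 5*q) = 7*n - 42*n/q + q - 6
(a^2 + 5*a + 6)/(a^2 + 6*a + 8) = (a + 3)/(a + 4)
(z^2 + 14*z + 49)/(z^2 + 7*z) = (z + 7)/z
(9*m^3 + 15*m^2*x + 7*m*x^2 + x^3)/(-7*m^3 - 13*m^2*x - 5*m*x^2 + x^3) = (9*m^2 + 6*m*x + x^2)/(-7*m^2 - 6*m*x + x^2)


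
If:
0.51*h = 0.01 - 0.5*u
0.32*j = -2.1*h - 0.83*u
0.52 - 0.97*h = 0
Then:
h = 0.54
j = -2.15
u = -0.53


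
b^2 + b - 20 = (b - 4)*(b + 5)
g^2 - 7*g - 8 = (g - 8)*(g + 1)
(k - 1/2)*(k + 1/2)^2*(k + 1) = k^4 + 3*k^3/2 + k^2/4 - 3*k/8 - 1/8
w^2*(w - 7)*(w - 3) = w^4 - 10*w^3 + 21*w^2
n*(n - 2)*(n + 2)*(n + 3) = n^4 + 3*n^3 - 4*n^2 - 12*n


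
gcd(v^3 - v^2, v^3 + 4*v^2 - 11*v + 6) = v - 1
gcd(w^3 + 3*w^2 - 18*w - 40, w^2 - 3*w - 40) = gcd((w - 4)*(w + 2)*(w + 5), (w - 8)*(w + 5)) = w + 5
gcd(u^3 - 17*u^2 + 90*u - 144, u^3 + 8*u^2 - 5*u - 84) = u - 3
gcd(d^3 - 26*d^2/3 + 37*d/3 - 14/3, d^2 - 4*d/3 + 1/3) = d - 1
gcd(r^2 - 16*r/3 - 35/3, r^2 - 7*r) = r - 7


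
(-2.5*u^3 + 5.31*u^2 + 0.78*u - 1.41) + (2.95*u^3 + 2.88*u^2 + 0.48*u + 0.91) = 0.45*u^3 + 8.19*u^2 + 1.26*u - 0.5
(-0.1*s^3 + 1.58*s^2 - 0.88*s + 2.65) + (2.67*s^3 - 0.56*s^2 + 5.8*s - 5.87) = 2.57*s^3 + 1.02*s^2 + 4.92*s - 3.22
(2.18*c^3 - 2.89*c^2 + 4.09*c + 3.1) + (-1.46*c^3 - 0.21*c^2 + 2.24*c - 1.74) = 0.72*c^3 - 3.1*c^2 + 6.33*c + 1.36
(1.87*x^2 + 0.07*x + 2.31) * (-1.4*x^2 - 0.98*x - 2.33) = -2.618*x^4 - 1.9306*x^3 - 7.6597*x^2 - 2.4269*x - 5.3823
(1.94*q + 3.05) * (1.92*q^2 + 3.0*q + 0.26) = 3.7248*q^3 + 11.676*q^2 + 9.6544*q + 0.793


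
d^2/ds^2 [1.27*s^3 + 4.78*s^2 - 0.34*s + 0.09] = 7.62*s + 9.56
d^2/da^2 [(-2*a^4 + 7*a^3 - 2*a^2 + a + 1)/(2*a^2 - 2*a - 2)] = (-2*a^6 + 6*a^5 - 3*a^3 + 6*a^2 + 21*a - 1)/(a^6 - 3*a^5 + 5*a^3 - 3*a - 1)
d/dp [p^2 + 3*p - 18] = 2*p + 3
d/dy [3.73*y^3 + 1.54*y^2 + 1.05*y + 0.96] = 11.19*y^2 + 3.08*y + 1.05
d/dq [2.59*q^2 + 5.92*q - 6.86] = 5.18*q + 5.92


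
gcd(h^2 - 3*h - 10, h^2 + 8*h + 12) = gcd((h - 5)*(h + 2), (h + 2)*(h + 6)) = h + 2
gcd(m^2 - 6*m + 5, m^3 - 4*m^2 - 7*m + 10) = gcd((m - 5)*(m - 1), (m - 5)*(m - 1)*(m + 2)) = m^2 - 6*m + 5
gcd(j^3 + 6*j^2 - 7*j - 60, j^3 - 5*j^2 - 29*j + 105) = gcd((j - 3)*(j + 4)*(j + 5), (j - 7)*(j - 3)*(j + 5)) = j^2 + 2*j - 15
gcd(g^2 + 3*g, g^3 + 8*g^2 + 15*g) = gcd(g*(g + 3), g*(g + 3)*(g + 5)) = g^2 + 3*g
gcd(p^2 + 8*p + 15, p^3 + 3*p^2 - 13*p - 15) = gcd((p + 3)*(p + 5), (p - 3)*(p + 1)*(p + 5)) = p + 5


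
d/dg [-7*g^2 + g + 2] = 1 - 14*g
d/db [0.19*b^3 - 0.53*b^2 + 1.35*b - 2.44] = 0.57*b^2 - 1.06*b + 1.35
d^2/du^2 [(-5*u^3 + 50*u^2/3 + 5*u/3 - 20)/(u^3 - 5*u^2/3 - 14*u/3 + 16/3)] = 30*(15*u^6 - 117*u^5 + 477*u^4 - 1127*u^3 + 1580*u^2 - 952*u - 176)/(27*u^9 - 135*u^8 - 153*u^7 + 1567*u^6 - 726*u^5 - 5772*u^4 + 6280*u^3 + 5568*u^2 - 10752*u + 4096)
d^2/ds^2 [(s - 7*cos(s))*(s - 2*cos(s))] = 9*s*cos(s) + 56*sin(s)^2 + 18*sin(s) - 26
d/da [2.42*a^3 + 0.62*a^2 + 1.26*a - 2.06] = 7.26*a^2 + 1.24*a + 1.26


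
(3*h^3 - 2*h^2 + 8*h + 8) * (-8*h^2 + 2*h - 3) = -24*h^5 + 22*h^4 - 77*h^3 - 42*h^2 - 8*h - 24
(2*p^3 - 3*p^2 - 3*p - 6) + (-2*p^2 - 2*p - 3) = 2*p^3 - 5*p^2 - 5*p - 9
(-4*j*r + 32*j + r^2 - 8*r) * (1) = -4*j*r + 32*j + r^2 - 8*r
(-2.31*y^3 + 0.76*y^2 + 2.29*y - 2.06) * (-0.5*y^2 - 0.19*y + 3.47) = 1.155*y^5 + 0.0589*y^4 - 9.3051*y^3 + 3.2321*y^2 + 8.3377*y - 7.1482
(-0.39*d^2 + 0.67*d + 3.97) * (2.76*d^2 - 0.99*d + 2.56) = -1.0764*d^4 + 2.2353*d^3 + 9.2955*d^2 - 2.2151*d + 10.1632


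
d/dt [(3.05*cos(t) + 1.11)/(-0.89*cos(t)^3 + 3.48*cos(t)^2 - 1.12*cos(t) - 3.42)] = (-5.429*cos(t)^3 + 7.6503*cos(t)^2 + 7.7256*cos(t) + 9.1878)*sin(t)/(0.7921*cos(t)^6 - 6.1944*cos(t)^5 + 14.104*cos(t)^4 - 1.7076*cos(t)^3 - 22.5488*cos(t)^2 + 7.6608*cos(t) + 11.6964)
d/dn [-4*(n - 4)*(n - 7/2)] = 30 - 8*n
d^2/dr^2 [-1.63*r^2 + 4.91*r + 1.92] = -3.26000000000000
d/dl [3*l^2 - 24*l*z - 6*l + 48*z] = 6*l - 24*z - 6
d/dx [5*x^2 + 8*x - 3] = 10*x + 8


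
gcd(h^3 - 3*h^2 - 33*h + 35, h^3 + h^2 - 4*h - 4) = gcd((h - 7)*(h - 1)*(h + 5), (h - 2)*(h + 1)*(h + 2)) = 1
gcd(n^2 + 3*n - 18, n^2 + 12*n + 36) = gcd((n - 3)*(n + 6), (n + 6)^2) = n + 6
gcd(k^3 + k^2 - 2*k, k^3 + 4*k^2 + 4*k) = k^2 + 2*k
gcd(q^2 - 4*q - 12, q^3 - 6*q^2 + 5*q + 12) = 1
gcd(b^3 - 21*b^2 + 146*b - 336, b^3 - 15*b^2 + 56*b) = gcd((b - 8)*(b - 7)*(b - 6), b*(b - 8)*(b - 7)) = b^2 - 15*b + 56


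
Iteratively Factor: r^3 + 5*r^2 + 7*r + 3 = (r + 3)*(r^2 + 2*r + 1) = (r + 1)*(r + 3)*(r + 1)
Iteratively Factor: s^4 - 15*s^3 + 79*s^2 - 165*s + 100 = (s - 5)*(s^3 - 10*s^2 + 29*s - 20) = (s - 5)*(s - 4)*(s^2 - 6*s + 5) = (s - 5)^2*(s - 4)*(s - 1)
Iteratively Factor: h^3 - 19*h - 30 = (h + 2)*(h^2 - 2*h - 15) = (h + 2)*(h + 3)*(h - 5)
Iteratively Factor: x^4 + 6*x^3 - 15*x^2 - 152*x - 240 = (x + 4)*(x^3 + 2*x^2 - 23*x - 60) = (x + 3)*(x + 4)*(x^2 - x - 20) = (x + 3)*(x + 4)^2*(x - 5)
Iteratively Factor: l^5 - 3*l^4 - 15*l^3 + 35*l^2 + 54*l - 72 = (l + 3)*(l^4 - 6*l^3 + 3*l^2 + 26*l - 24) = (l - 3)*(l + 3)*(l^3 - 3*l^2 - 6*l + 8) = (l - 3)*(l + 2)*(l + 3)*(l^2 - 5*l + 4) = (l - 3)*(l - 1)*(l + 2)*(l + 3)*(l - 4)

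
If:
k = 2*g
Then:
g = k/2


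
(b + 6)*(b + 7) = b^2 + 13*b + 42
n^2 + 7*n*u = n*(n + 7*u)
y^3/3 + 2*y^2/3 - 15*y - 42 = (y/3 + 1)*(y - 7)*(y + 6)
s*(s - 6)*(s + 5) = s^3 - s^2 - 30*s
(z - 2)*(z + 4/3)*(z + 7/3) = z^3 + 5*z^2/3 - 38*z/9 - 56/9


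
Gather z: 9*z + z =10*z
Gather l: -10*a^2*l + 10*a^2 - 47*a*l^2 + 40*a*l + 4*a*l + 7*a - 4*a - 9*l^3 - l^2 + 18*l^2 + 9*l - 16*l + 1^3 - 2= 10*a^2 + 3*a - 9*l^3 + l^2*(17 - 47*a) + l*(-10*a^2 + 44*a - 7) - 1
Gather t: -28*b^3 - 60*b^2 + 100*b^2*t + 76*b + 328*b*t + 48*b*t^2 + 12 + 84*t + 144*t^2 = -28*b^3 - 60*b^2 + 76*b + t^2*(48*b + 144) + t*(100*b^2 + 328*b + 84) + 12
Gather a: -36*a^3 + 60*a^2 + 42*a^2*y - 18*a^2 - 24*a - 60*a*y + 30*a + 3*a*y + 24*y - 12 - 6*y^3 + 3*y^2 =-36*a^3 + a^2*(42*y + 42) + a*(6 - 57*y) - 6*y^3 + 3*y^2 + 24*y - 12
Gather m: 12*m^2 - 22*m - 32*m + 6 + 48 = 12*m^2 - 54*m + 54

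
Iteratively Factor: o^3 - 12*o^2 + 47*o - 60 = (o - 4)*(o^2 - 8*o + 15) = (o - 4)*(o - 3)*(o - 5)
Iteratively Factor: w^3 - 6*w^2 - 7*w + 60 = (w - 4)*(w^2 - 2*w - 15) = (w - 4)*(w + 3)*(w - 5)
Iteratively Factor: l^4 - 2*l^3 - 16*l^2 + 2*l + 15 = (l + 3)*(l^3 - 5*l^2 - l + 5) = (l - 1)*(l + 3)*(l^2 - 4*l - 5) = (l - 1)*(l + 1)*(l + 3)*(l - 5)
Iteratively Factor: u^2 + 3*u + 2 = (u + 1)*(u + 2)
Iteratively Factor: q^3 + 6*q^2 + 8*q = (q + 4)*(q^2 + 2*q) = q*(q + 4)*(q + 2)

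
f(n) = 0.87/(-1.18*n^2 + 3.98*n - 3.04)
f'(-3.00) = -0.01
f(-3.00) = -0.03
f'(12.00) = 0.00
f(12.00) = -0.01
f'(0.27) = -0.69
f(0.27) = -0.42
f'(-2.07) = -0.03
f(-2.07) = -0.05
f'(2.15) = 244.05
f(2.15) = 13.93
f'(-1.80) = -0.04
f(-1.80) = -0.06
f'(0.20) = -0.58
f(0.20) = -0.38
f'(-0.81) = -0.10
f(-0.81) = -0.12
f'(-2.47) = -0.02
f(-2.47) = -0.04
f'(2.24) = 547.36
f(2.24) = -19.09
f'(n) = 0.87*(2.36*n - 3.98)/(-1.18*n^2 + 3.98*n - 3.04)^2 = (2.0532*n - 3.4626)/(1.18*n^2 - 3.98*n + 3.04)^2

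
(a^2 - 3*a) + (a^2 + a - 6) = 2*a^2 - 2*a - 6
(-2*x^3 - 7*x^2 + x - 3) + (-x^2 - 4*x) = -2*x^3 - 8*x^2 - 3*x - 3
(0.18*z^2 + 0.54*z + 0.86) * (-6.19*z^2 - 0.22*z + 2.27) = -1.1142*z^4 - 3.3822*z^3 - 5.0336*z^2 + 1.0366*z + 1.9522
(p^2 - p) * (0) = 0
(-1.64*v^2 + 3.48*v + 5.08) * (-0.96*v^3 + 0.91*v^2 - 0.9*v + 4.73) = 1.5744*v^5 - 4.8332*v^4 - 0.234*v^3 - 6.2664*v^2 + 11.8884*v + 24.0284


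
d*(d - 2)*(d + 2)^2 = d^4 + 2*d^3 - 4*d^2 - 8*d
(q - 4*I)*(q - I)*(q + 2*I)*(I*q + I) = I*q^4 + 3*q^3 + I*q^3 + 3*q^2 + 6*I*q^2 + 8*q + 6*I*q + 8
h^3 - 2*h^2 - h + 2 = (h - 2)*(h - 1)*(h + 1)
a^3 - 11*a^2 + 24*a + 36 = (a - 6)^2*(a + 1)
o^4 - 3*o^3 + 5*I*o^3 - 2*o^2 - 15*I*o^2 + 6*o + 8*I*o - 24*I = (o - 3)*(o - I)*(o + 2*I)*(o + 4*I)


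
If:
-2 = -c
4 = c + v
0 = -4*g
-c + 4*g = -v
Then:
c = 2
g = 0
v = 2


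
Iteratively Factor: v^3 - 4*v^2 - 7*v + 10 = (v - 1)*(v^2 - 3*v - 10) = (v - 1)*(v + 2)*(v - 5)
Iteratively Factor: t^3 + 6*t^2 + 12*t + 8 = (t + 2)*(t^2 + 4*t + 4) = (t + 2)^2*(t + 2)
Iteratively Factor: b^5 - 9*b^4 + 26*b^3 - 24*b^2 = (b)*(b^4 - 9*b^3 + 26*b^2 - 24*b) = b^2*(b^3 - 9*b^2 + 26*b - 24) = b^2*(b - 3)*(b^2 - 6*b + 8) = b^2*(b - 4)*(b - 3)*(b - 2)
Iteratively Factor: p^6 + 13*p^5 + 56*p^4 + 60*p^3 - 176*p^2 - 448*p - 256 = (p + 1)*(p^5 + 12*p^4 + 44*p^3 + 16*p^2 - 192*p - 256) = (p + 1)*(p + 4)*(p^4 + 8*p^3 + 12*p^2 - 32*p - 64) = (p + 1)*(p + 4)^2*(p^3 + 4*p^2 - 4*p - 16) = (p + 1)*(p + 2)*(p + 4)^2*(p^2 + 2*p - 8) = (p - 2)*(p + 1)*(p + 2)*(p + 4)^2*(p + 4)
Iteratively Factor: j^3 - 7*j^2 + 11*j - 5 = (j - 1)*(j^2 - 6*j + 5) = (j - 1)^2*(j - 5)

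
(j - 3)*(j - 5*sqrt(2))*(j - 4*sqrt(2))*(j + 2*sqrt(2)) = j^4 - 7*sqrt(2)*j^3 - 3*j^3 + 4*j^2 + 21*sqrt(2)*j^2 - 12*j + 80*sqrt(2)*j - 240*sqrt(2)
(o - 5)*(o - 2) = o^2 - 7*o + 10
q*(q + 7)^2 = q^3 + 14*q^2 + 49*q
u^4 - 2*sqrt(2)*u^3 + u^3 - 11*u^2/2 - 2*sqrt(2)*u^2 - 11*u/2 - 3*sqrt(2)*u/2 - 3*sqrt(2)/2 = (u + 1)*(u - 3*sqrt(2))*(u + sqrt(2)/2)^2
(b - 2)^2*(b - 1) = b^3 - 5*b^2 + 8*b - 4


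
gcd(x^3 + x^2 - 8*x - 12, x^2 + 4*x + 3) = 1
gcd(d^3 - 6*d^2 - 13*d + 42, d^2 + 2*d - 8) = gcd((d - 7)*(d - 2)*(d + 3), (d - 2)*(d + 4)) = d - 2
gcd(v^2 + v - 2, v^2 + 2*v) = v + 2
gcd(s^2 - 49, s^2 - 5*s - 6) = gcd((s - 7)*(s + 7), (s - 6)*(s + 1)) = 1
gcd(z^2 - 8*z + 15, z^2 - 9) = z - 3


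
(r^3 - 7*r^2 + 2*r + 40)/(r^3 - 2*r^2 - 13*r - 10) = (r - 4)/(r + 1)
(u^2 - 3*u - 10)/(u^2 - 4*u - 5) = (u + 2)/(u + 1)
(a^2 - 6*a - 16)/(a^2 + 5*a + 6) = (a - 8)/(a + 3)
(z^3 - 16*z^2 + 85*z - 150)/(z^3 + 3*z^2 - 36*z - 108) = (z^2 - 10*z + 25)/(z^2 + 9*z + 18)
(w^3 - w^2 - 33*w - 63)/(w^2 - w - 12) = (w^2 - 4*w - 21)/(w - 4)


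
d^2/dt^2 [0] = 0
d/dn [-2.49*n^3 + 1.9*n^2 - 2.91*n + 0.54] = -7.47*n^2 + 3.8*n - 2.91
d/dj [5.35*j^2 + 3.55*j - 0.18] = 10.7*j + 3.55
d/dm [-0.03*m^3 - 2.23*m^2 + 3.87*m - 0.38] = -0.09*m^2 - 4.46*m + 3.87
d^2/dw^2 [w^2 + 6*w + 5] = 2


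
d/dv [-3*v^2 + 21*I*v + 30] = -6*v + 21*I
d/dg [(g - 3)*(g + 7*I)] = 2*g - 3 + 7*I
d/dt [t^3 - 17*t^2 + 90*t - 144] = 3*t^2 - 34*t + 90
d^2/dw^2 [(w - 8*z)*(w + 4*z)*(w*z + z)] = 2*z*(3*w - 4*z + 1)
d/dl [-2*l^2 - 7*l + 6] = -4*l - 7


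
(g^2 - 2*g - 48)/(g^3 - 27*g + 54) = (g - 8)/(g^2 - 6*g + 9)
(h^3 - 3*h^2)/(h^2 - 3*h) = h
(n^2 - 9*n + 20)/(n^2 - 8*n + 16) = (n - 5)/(n - 4)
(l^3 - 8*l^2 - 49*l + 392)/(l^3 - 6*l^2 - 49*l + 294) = (l - 8)/(l - 6)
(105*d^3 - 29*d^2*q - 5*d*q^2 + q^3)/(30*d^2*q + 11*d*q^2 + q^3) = (21*d^2 - 10*d*q + q^2)/(q*(6*d + q))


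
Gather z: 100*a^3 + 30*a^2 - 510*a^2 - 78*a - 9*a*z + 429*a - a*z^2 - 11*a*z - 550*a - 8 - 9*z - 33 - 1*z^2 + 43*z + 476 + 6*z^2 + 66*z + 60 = 100*a^3 - 480*a^2 - 199*a + z^2*(5 - a) + z*(100 - 20*a) + 495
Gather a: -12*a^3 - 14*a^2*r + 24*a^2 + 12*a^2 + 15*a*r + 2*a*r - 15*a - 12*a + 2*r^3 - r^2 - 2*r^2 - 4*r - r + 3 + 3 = -12*a^3 + a^2*(36 - 14*r) + a*(17*r - 27) + 2*r^3 - 3*r^2 - 5*r + 6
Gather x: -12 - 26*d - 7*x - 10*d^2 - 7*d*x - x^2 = -10*d^2 - 26*d - x^2 + x*(-7*d - 7) - 12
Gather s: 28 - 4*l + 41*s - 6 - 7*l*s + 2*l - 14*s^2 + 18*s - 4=-2*l - 14*s^2 + s*(59 - 7*l) + 18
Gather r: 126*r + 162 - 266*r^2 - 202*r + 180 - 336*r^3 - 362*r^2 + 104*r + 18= -336*r^3 - 628*r^2 + 28*r + 360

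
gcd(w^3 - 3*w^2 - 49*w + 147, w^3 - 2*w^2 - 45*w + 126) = w^2 + 4*w - 21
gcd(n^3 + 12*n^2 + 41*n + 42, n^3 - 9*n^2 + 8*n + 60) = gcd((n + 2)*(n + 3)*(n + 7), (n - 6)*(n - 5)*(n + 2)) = n + 2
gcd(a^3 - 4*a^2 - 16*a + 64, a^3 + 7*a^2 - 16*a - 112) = a^2 - 16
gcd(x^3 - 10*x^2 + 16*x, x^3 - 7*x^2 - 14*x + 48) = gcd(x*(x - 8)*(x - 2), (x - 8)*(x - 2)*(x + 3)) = x^2 - 10*x + 16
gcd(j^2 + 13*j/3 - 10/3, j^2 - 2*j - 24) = 1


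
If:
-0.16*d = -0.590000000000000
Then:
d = 3.69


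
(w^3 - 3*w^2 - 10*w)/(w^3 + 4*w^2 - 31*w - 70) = w/(w + 7)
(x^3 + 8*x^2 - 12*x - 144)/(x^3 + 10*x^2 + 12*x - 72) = (x - 4)/(x - 2)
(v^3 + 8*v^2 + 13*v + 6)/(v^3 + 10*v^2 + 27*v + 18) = (v + 1)/(v + 3)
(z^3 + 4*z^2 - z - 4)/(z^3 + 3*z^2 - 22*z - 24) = (z^2 + 3*z - 4)/(z^2 + 2*z - 24)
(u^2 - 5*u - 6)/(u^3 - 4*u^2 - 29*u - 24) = (u - 6)/(u^2 - 5*u - 24)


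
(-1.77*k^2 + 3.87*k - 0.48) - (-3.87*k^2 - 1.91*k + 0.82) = 2.1*k^2 + 5.78*k - 1.3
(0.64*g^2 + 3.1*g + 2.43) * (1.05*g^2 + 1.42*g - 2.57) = 0.672*g^4 + 4.1638*g^3 + 5.3087*g^2 - 4.5164*g - 6.2451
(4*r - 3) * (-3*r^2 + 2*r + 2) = -12*r^3 + 17*r^2 + 2*r - 6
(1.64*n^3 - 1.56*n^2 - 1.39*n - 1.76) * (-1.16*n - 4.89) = -1.9024*n^4 - 6.21*n^3 + 9.2408*n^2 + 8.8387*n + 8.6064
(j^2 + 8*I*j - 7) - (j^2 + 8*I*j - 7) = 0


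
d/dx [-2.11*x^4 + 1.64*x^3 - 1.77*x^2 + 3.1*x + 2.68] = -8.44*x^3 + 4.92*x^2 - 3.54*x + 3.1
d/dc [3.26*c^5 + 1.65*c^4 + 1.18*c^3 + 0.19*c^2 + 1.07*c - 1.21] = 16.3*c^4 + 6.6*c^3 + 3.54*c^2 + 0.38*c + 1.07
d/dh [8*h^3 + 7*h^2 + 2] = 2*h*(12*h + 7)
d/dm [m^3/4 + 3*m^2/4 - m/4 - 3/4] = 3*m^2/4 + 3*m/2 - 1/4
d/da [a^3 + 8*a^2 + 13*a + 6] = 3*a^2 + 16*a + 13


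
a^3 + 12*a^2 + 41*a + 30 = (a + 1)*(a + 5)*(a + 6)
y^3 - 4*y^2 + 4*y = y*(y - 2)^2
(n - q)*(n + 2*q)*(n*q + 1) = n^3*q + n^2*q^2 + n^2 - 2*n*q^3 + n*q - 2*q^2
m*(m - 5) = m^2 - 5*m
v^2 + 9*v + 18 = (v + 3)*(v + 6)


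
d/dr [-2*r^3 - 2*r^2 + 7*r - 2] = -6*r^2 - 4*r + 7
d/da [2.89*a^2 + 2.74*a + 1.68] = 5.78*a + 2.74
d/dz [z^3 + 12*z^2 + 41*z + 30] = 3*z^2 + 24*z + 41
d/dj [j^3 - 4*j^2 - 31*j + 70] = 3*j^2 - 8*j - 31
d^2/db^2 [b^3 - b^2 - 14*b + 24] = 6*b - 2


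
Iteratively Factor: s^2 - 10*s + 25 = (s - 5)*(s - 5)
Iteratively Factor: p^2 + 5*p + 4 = (p + 1)*(p + 4)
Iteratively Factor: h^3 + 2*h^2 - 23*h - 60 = (h + 3)*(h^2 - h - 20) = (h + 3)*(h + 4)*(h - 5)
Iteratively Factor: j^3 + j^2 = (j)*(j^2 + j) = j*(j + 1)*(j)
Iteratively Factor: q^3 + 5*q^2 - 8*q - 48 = (q + 4)*(q^2 + q - 12) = (q + 4)^2*(q - 3)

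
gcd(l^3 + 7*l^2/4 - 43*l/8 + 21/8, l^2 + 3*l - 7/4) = l + 7/2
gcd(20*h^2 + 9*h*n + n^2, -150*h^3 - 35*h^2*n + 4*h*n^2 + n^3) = 5*h + n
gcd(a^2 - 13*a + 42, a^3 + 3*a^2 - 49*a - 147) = a - 7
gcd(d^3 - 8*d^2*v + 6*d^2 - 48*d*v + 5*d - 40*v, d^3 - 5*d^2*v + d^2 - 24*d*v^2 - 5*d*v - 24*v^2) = -d^2 + 8*d*v - d + 8*v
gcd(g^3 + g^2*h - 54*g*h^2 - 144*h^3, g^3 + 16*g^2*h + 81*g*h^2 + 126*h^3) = g^2 + 9*g*h + 18*h^2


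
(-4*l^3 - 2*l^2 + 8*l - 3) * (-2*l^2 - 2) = 8*l^5 + 4*l^4 - 8*l^3 + 10*l^2 - 16*l + 6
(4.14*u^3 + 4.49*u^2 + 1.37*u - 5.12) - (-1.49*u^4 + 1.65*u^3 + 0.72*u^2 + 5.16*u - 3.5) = 1.49*u^4 + 2.49*u^3 + 3.77*u^2 - 3.79*u - 1.62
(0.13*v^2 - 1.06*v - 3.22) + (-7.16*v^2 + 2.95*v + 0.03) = -7.03*v^2 + 1.89*v - 3.19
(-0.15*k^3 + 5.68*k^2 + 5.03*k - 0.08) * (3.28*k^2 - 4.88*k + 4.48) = -0.492*k^5 + 19.3624*k^4 - 11.892*k^3 + 0.637599999999999*k^2 + 22.9248*k - 0.3584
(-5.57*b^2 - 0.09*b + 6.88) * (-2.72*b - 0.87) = 15.1504*b^3 + 5.0907*b^2 - 18.6353*b - 5.9856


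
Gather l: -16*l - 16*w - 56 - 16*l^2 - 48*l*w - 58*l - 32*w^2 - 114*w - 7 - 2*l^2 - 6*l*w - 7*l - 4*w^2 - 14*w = -18*l^2 + l*(-54*w - 81) - 36*w^2 - 144*w - 63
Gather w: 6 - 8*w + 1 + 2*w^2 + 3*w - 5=2*w^2 - 5*w + 2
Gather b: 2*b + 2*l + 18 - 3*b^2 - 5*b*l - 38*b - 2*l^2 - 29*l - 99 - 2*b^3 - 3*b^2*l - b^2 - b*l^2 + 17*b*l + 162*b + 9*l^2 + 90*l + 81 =-2*b^3 + b^2*(-3*l - 4) + b*(-l^2 + 12*l + 126) + 7*l^2 + 63*l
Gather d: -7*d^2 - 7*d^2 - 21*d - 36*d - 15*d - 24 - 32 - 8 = -14*d^2 - 72*d - 64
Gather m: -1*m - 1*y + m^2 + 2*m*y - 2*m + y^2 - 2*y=m^2 + m*(2*y - 3) + y^2 - 3*y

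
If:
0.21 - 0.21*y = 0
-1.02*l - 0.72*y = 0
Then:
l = -0.71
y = 1.00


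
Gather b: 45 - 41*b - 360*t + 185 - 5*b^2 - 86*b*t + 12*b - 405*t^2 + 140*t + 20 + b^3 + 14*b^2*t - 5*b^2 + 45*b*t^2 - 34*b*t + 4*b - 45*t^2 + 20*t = b^3 + b^2*(14*t - 10) + b*(45*t^2 - 120*t - 25) - 450*t^2 - 200*t + 250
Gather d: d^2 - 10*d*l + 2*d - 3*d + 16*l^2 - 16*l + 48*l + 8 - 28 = d^2 + d*(-10*l - 1) + 16*l^2 + 32*l - 20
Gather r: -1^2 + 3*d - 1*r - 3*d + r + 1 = 0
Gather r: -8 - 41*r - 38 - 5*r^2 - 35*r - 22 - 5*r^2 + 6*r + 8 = -10*r^2 - 70*r - 60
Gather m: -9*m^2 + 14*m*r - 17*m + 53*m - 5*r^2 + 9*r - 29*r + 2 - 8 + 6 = -9*m^2 + m*(14*r + 36) - 5*r^2 - 20*r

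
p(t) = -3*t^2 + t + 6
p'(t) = 1 - 6*t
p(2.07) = -4.78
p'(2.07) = -11.42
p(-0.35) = 5.28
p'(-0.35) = 3.10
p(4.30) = -45.17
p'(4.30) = -24.80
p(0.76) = 5.03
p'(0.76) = -3.56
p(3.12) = -20.08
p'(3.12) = -17.72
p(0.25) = 6.06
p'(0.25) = -0.50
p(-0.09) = 5.89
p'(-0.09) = 1.54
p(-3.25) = -28.94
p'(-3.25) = 20.50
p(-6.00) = -108.00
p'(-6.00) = 37.00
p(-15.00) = -684.00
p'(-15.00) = 91.00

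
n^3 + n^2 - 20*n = n*(n - 4)*(n + 5)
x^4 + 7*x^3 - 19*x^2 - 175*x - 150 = (x - 5)*(x + 1)*(x + 5)*(x + 6)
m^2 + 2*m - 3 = (m - 1)*(m + 3)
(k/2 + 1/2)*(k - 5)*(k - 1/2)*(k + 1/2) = k^4/2 - 2*k^3 - 21*k^2/8 + k/2 + 5/8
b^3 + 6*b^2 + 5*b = b*(b + 1)*(b + 5)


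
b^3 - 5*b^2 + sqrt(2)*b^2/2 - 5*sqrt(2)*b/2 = b*(b - 5)*(b + sqrt(2)/2)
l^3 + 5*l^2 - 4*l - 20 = (l - 2)*(l + 2)*(l + 5)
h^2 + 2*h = h*(h + 2)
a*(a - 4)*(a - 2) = a^3 - 6*a^2 + 8*a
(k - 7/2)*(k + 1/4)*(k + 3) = k^3 - k^2/4 - 85*k/8 - 21/8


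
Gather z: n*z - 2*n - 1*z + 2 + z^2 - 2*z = -2*n + z^2 + z*(n - 3) + 2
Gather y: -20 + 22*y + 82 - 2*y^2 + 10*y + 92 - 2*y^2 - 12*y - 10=-4*y^2 + 20*y + 144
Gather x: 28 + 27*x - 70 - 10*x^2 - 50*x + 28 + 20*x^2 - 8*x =10*x^2 - 31*x - 14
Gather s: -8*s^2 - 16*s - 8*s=-8*s^2 - 24*s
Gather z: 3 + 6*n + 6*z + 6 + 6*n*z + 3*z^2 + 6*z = 6*n + 3*z^2 + z*(6*n + 12) + 9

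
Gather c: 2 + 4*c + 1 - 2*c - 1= 2*c + 2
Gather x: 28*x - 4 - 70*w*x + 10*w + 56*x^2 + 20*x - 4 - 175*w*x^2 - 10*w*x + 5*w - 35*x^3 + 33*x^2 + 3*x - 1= 15*w - 35*x^3 + x^2*(89 - 175*w) + x*(51 - 80*w) - 9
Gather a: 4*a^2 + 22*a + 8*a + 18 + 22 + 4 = 4*a^2 + 30*a + 44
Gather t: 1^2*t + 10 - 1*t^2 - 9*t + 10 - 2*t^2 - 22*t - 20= -3*t^2 - 30*t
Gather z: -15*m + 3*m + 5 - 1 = 4 - 12*m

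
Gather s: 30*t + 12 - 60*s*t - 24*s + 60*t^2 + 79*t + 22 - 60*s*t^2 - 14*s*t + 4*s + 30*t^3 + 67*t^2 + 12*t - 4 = s*(-60*t^2 - 74*t - 20) + 30*t^3 + 127*t^2 + 121*t + 30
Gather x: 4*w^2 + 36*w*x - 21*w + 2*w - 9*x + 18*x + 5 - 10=4*w^2 - 19*w + x*(36*w + 9) - 5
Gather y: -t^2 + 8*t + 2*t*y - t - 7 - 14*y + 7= -t^2 + 7*t + y*(2*t - 14)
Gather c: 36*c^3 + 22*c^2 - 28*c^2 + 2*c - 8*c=36*c^3 - 6*c^2 - 6*c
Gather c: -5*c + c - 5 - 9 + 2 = -4*c - 12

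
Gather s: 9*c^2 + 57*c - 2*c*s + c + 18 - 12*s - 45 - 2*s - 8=9*c^2 + 58*c + s*(-2*c - 14) - 35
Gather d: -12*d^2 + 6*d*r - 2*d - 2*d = -12*d^2 + d*(6*r - 4)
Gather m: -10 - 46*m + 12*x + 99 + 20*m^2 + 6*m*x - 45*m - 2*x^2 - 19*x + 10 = 20*m^2 + m*(6*x - 91) - 2*x^2 - 7*x + 99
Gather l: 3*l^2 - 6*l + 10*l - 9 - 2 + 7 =3*l^2 + 4*l - 4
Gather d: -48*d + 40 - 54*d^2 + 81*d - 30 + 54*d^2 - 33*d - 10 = 0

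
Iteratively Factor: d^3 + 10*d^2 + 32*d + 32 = (d + 4)*(d^2 + 6*d + 8) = (d + 4)^2*(d + 2)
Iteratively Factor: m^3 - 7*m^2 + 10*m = (m)*(m^2 - 7*m + 10) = m*(m - 5)*(m - 2)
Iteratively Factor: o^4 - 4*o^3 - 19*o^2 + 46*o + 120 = (o - 4)*(o^3 - 19*o - 30) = (o - 5)*(o - 4)*(o^2 + 5*o + 6) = (o - 5)*(o - 4)*(o + 3)*(o + 2)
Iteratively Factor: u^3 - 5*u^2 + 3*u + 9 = (u - 3)*(u^2 - 2*u - 3) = (u - 3)*(u + 1)*(u - 3)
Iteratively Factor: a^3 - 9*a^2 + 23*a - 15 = (a - 3)*(a^2 - 6*a + 5) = (a - 5)*(a - 3)*(a - 1)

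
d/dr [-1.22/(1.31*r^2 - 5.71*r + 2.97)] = (3.1964*r - 6.9662)/(1.31*r^2 - 5.71*r + 2.97)^2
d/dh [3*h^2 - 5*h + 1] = 6*h - 5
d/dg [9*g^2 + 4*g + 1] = 18*g + 4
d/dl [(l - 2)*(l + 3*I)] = 2*l - 2 + 3*I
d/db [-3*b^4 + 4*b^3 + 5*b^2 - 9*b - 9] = -12*b^3 + 12*b^2 + 10*b - 9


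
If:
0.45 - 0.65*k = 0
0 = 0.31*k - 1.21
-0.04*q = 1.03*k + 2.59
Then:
No Solution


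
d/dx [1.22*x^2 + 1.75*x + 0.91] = 2.44*x + 1.75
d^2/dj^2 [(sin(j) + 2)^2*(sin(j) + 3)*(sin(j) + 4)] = -16*sin(j)^4 - 99*sin(j)^3 - 164*sin(j)^2 - 10*sin(j) + 88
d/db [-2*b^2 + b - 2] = 1 - 4*b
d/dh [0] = 0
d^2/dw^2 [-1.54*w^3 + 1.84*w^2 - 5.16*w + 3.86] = 3.68 - 9.24*w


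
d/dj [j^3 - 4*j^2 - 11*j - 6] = 3*j^2 - 8*j - 11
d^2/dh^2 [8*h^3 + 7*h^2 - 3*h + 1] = 48*h + 14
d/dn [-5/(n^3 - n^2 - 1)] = 5*n*(3*n - 2)/(-n^3 + n^2 + 1)^2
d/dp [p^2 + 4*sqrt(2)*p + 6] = 2*p + 4*sqrt(2)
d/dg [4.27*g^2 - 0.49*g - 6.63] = 8.54*g - 0.49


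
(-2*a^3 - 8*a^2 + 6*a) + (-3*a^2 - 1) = -2*a^3 - 11*a^2 + 6*a - 1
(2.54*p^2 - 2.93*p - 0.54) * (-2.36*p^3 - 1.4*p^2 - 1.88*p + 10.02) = -5.9944*p^5 + 3.3588*p^4 + 0.6012*p^3 + 31.7152*p^2 - 28.3434*p - 5.4108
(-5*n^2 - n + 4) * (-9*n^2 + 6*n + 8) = 45*n^4 - 21*n^3 - 82*n^2 + 16*n + 32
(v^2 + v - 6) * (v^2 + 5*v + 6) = v^4 + 6*v^3 + 5*v^2 - 24*v - 36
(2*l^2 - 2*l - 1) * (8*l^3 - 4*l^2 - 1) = 16*l^5 - 24*l^4 + 2*l^2 + 2*l + 1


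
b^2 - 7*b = b*(b - 7)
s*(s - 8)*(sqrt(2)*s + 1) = sqrt(2)*s^3 - 8*sqrt(2)*s^2 + s^2 - 8*s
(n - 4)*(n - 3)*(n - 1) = n^3 - 8*n^2 + 19*n - 12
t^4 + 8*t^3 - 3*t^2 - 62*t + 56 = (t - 2)*(t - 1)*(t + 4)*(t + 7)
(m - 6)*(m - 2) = m^2 - 8*m + 12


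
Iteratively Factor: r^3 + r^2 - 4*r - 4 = (r - 2)*(r^2 + 3*r + 2) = (r - 2)*(r + 2)*(r + 1)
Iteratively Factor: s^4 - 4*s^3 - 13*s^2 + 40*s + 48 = (s + 3)*(s^3 - 7*s^2 + 8*s + 16) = (s - 4)*(s + 3)*(s^2 - 3*s - 4) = (s - 4)^2*(s + 3)*(s + 1)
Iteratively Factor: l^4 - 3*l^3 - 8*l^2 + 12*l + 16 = (l - 4)*(l^3 + l^2 - 4*l - 4) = (l - 4)*(l + 2)*(l^2 - l - 2) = (l - 4)*(l + 1)*(l + 2)*(l - 2)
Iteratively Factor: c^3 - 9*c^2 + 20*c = (c - 4)*(c^2 - 5*c) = (c - 5)*(c - 4)*(c)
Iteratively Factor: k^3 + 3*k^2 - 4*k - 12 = (k - 2)*(k^2 + 5*k + 6) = (k - 2)*(k + 3)*(k + 2)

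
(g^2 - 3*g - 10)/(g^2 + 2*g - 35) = (g + 2)/(g + 7)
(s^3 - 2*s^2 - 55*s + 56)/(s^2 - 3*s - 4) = (-s^3 + 2*s^2 + 55*s - 56)/(-s^2 + 3*s + 4)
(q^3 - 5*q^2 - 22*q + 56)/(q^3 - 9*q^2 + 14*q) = (q + 4)/q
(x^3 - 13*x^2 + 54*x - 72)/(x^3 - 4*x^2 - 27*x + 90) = (x - 4)/(x + 5)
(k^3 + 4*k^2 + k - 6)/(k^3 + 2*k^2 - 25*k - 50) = (k^2 + 2*k - 3)/(k^2 - 25)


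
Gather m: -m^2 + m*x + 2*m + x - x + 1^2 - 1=-m^2 + m*(x + 2)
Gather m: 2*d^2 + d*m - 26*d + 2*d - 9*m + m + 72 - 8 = 2*d^2 - 24*d + m*(d - 8) + 64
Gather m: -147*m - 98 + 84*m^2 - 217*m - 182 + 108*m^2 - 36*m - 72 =192*m^2 - 400*m - 352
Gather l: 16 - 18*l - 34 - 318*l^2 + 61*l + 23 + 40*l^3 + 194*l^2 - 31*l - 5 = 40*l^3 - 124*l^2 + 12*l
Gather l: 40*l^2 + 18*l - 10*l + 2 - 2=40*l^2 + 8*l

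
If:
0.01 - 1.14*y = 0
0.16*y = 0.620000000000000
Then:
No Solution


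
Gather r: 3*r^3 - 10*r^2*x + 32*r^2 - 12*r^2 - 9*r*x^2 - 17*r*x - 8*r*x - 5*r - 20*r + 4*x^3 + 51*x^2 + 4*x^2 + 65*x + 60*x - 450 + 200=3*r^3 + r^2*(20 - 10*x) + r*(-9*x^2 - 25*x - 25) + 4*x^3 + 55*x^2 + 125*x - 250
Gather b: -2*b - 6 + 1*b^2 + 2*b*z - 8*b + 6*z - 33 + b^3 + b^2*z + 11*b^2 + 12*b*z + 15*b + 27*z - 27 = b^3 + b^2*(z + 12) + b*(14*z + 5) + 33*z - 66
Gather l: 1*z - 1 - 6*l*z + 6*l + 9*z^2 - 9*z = l*(6 - 6*z) + 9*z^2 - 8*z - 1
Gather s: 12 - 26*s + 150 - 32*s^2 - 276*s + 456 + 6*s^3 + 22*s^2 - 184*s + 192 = 6*s^3 - 10*s^2 - 486*s + 810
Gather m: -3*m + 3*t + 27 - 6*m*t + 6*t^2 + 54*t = m*(-6*t - 3) + 6*t^2 + 57*t + 27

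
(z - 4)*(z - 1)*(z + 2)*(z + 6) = z^4 + 3*z^3 - 24*z^2 - 28*z + 48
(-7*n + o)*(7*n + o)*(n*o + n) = -49*n^3*o - 49*n^3 + n*o^3 + n*o^2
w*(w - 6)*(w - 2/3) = w^3 - 20*w^2/3 + 4*w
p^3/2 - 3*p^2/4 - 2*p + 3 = (p/2 + 1)*(p - 2)*(p - 3/2)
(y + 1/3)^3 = y^3 + y^2 + y/3 + 1/27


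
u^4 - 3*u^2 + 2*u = u*(u - 1)^2*(u + 2)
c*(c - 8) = c^2 - 8*c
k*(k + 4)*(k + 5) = k^3 + 9*k^2 + 20*k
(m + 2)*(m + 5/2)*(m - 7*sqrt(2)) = m^3 - 7*sqrt(2)*m^2 + 9*m^2/2 - 63*sqrt(2)*m/2 + 5*m - 35*sqrt(2)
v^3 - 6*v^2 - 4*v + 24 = (v - 6)*(v - 2)*(v + 2)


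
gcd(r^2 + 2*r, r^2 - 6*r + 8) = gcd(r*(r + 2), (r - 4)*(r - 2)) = 1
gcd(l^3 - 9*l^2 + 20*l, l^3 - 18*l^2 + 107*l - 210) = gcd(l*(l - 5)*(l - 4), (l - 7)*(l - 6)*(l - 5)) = l - 5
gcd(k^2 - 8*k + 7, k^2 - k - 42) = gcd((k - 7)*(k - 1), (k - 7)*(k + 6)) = k - 7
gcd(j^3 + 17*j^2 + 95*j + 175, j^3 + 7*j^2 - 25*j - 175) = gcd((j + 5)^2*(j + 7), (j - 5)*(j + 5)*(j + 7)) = j^2 + 12*j + 35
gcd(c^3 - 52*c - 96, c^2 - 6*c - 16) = c^2 - 6*c - 16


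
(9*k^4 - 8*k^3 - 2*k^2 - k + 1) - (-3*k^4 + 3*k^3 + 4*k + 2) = 12*k^4 - 11*k^3 - 2*k^2 - 5*k - 1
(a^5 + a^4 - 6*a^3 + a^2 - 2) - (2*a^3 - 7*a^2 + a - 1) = a^5 + a^4 - 8*a^3 + 8*a^2 - a - 1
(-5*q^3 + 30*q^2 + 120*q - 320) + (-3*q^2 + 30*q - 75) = -5*q^3 + 27*q^2 + 150*q - 395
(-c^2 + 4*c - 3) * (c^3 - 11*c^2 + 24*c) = -c^5 + 15*c^4 - 71*c^3 + 129*c^2 - 72*c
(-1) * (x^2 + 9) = -x^2 - 9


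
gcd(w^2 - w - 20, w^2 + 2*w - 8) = w + 4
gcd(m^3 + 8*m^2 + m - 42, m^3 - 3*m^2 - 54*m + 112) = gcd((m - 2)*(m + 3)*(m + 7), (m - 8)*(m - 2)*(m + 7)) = m^2 + 5*m - 14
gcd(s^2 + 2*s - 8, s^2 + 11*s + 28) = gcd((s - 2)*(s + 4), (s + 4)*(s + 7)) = s + 4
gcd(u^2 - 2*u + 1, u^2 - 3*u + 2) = u - 1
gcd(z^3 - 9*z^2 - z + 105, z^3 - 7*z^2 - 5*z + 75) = z^2 - 2*z - 15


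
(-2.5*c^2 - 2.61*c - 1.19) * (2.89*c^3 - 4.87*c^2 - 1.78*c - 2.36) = -7.225*c^5 + 4.6321*c^4 + 13.7216*c^3 + 16.3411*c^2 + 8.2778*c + 2.8084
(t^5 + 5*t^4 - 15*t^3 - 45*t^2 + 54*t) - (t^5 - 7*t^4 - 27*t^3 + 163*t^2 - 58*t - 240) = 12*t^4 + 12*t^3 - 208*t^2 + 112*t + 240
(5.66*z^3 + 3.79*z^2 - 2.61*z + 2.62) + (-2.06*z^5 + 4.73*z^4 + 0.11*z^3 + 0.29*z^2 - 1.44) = -2.06*z^5 + 4.73*z^4 + 5.77*z^3 + 4.08*z^2 - 2.61*z + 1.18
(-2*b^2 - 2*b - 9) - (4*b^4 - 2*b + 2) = -4*b^4 - 2*b^2 - 11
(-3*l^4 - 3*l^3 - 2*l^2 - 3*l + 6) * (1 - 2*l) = 6*l^5 + 3*l^4 + l^3 + 4*l^2 - 15*l + 6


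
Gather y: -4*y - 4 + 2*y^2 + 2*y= 2*y^2 - 2*y - 4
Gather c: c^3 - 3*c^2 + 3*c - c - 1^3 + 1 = c^3 - 3*c^2 + 2*c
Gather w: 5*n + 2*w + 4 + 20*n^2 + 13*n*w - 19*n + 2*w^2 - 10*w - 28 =20*n^2 - 14*n + 2*w^2 + w*(13*n - 8) - 24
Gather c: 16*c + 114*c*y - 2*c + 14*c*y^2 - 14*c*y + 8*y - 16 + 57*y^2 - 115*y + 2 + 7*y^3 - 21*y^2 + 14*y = c*(14*y^2 + 100*y + 14) + 7*y^3 + 36*y^2 - 93*y - 14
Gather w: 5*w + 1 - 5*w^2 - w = -5*w^2 + 4*w + 1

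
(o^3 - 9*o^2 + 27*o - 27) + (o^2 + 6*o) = o^3 - 8*o^2 + 33*o - 27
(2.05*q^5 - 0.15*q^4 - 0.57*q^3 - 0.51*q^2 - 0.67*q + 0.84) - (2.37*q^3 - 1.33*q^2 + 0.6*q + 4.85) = 2.05*q^5 - 0.15*q^4 - 2.94*q^3 + 0.82*q^2 - 1.27*q - 4.01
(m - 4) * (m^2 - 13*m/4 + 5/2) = m^3 - 29*m^2/4 + 31*m/2 - 10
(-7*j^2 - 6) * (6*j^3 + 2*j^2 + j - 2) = -42*j^5 - 14*j^4 - 43*j^3 + 2*j^2 - 6*j + 12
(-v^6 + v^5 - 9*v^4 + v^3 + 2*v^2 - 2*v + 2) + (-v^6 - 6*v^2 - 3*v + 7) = -2*v^6 + v^5 - 9*v^4 + v^3 - 4*v^2 - 5*v + 9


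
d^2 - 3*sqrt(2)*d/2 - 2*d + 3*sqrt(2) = (d - 2)*(d - 3*sqrt(2)/2)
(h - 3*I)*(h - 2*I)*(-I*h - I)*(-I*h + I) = -h^4 + 5*I*h^3 + 7*h^2 - 5*I*h - 6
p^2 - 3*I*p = p*(p - 3*I)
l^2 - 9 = (l - 3)*(l + 3)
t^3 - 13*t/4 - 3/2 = (t - 2)*(t + 1/2)*(t + 3/2)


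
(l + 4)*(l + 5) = l^2 + 9*l + 20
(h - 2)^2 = h^2 - 4*h + 4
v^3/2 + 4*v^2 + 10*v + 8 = (v/2 + 1)*(v + 2)*(v + 4)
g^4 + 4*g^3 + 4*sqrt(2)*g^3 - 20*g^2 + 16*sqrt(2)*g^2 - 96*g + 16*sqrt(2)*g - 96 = (g + 2)^2*(g - 2*sqrt(2))*(g + 6*sqrt(2))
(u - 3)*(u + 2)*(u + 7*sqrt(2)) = u^3 - u^2 + 7*sqrt(2)*u^2 - 7*sqrt(2)*u - 6*u - 42*sqrt(2)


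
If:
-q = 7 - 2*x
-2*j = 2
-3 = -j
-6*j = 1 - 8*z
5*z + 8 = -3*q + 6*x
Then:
No Solution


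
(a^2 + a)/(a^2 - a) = (a + 1)/(a - 1)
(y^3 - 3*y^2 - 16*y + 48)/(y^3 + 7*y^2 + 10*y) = (y^3 - 3*y^2 - 16*y + 48)/(y*(y^2 + 7*y + 10))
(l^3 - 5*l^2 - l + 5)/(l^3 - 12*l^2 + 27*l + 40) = (l - 1)/(l - 8)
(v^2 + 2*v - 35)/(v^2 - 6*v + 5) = (v + 7)/(v - 1)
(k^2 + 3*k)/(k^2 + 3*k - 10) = k*(k + 3)/(k^2 + 3*k - 10)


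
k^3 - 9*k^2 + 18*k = k*(k - 6)*(k - 3)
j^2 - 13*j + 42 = (j - 7)*(j - 6)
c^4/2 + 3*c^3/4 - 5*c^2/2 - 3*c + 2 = (c/2 + 1)*(c - 2)*(c - 1/2)*(c + 2)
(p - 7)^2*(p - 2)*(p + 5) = p^4 - 11*p^3 - 3*p^2 + 287*p - 490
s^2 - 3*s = s*(s - 3)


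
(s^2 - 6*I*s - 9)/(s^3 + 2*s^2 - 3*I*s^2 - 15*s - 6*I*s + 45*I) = (s - 3*I)/(s^2 + 2*s - 15)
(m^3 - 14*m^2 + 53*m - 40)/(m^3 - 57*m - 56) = (m^2 - 6*m + 5)/(m^2 + 8*m + 7)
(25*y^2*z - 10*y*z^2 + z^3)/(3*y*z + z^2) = (25*y^2 - 10*y*z + z^2)/(3*y + z)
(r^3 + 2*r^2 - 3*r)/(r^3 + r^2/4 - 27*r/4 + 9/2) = 4*r*(r - 1)/(4*r^2 - 11*r + 6)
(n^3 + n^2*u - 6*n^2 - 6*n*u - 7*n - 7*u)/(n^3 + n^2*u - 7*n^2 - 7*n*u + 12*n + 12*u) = (n^2 - 6*n - 7)/(n^2 - 7*n + 12)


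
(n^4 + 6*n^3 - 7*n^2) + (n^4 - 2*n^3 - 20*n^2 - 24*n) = 2*n^4 + 4*n^3 - 27*n^2 - 24*n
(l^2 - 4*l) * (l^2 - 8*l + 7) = l^4 - 12*l^3 + 39*l^2 - 28*l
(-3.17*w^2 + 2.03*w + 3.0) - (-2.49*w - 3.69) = -3.17*w^2 + 4.52*w + 6.69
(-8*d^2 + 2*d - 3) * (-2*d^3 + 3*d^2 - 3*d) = 16*d^5 - 28*d^4 + 36*d^3 - 15*d^2 + 9*d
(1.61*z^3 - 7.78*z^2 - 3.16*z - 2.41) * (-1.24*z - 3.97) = -1.9964*z^4 + 3.2555*z^3 + 34.805*z^2 + 15.5336*z + 9.5677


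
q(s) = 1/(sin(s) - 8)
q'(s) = -cos(s)/(sin(s) - 8)^2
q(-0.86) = -0.11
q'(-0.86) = -0.01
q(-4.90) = -0.14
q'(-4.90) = -0.00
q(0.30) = -0.13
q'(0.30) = -0.02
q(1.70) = -0.14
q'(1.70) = 0.00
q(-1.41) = -0.11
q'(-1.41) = -0.00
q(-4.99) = -0.14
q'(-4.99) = -0.01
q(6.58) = -0.13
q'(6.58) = -0.02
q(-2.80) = -0.12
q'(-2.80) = 0.01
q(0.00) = -0.12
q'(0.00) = -0.02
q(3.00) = -0.13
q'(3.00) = 0.02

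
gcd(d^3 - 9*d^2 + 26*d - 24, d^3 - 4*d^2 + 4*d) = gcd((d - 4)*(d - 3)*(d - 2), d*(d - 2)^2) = d - 2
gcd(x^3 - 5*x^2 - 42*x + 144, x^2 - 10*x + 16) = x - 8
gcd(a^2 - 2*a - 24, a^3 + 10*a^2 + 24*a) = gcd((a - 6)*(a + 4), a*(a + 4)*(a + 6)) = a + 4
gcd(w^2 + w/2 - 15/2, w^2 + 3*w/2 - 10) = w - 5/2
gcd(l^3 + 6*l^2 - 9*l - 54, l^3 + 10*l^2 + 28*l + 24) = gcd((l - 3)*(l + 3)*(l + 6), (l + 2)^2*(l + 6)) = l + 6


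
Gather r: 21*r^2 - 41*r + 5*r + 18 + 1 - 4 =21*r^2 - 36*r + 15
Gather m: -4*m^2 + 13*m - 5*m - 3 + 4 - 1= -4*m^2 + 8*m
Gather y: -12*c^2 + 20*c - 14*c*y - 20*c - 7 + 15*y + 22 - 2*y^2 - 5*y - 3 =-12*c^2 - 2*y^2 + y*(10 - 14*c) + 12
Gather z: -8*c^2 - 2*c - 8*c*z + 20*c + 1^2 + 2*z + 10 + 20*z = -8*c^2 + 18*c + z*(22 - 8*c) + 11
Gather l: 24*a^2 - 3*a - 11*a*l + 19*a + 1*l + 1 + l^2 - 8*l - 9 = 24*a^2 + 16*a + l^2 + l*(-11*a - 7) - 8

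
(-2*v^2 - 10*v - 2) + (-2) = -2*v^2 - 10*v - 4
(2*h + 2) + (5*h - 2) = 7*h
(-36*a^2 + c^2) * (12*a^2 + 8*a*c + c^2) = -432*a^4 - 288*a^3*c - 24*a^2*c^2 + 8*a*c^3 + c^4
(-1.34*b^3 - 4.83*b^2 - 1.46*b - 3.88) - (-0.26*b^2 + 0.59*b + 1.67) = -1.34*b^3 - 4.57*b^2 - 2.05*b - 5.55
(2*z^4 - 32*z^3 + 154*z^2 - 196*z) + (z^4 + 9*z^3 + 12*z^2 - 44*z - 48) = 3*z^4 - 23*z^3 + 166*z^2 - 240*z - 48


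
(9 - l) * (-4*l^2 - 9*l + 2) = 4*l^3 - 27*l^2 - 83*l + 18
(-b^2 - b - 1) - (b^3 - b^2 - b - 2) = 1 - b^3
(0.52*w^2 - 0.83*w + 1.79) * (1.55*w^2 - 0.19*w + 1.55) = 0.806*w^4 - 1.3853*w^3 + 3.7382*w^2 - 1.6266*w + 2.7745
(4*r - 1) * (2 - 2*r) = -8*r^2 + 10*r - 2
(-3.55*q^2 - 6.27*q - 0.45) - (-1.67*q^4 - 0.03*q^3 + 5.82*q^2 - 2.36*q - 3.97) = 1.67*q^4 + 0.03*q^3 - 9.37*q^2 - 3.91*q + 3.52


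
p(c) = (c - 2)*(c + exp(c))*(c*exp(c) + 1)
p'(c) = (c - 2)*(c + exp(c))*(c*exp(c) + exp(c)) + (c - 2)*(c*exp(c) + 1)*(exp(c) + 1) + (c + exp(c))*(c*exp(c) + 1)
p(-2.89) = 11.63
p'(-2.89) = -8.17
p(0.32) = -4.11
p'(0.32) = -8.49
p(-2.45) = 8.29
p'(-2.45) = -6.99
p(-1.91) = 4.94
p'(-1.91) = -5.41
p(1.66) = -22.89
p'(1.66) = 13.71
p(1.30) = -20.07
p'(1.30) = -19.54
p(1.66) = -22.89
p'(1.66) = 13.71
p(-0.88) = 0.85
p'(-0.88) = -2.82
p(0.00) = -2.00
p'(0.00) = -5.00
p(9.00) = 4141229288.83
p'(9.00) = 9330052245.13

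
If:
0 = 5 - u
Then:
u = 5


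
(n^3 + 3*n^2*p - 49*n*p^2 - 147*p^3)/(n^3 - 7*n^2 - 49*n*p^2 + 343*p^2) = (n + 3*p)/(n - 7)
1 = 1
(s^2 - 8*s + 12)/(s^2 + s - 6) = (s - 6)/(s + 3)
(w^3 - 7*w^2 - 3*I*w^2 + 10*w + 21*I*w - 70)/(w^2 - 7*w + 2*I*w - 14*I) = w - 5*I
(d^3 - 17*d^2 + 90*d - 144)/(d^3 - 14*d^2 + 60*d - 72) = (d^2 - 11*d + 24)/(d^2 - 8*d + 12)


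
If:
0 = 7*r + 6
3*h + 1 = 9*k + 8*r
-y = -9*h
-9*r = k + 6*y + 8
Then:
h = -73/3423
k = 988/1141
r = -6/7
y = -219/1141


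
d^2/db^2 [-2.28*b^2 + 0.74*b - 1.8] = -4.56000000000000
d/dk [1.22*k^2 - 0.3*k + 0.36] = 2.44*k - 0.3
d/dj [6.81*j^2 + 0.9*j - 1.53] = 13.62*j + 0.9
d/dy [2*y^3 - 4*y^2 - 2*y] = 6*y^2 - 8*y - 2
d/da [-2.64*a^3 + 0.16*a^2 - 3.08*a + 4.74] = -7.92*a^2 + 0.32*a - 3.08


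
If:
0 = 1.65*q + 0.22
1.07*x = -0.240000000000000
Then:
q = -0.13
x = -0.22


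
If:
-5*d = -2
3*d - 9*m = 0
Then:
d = 2/5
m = 2/15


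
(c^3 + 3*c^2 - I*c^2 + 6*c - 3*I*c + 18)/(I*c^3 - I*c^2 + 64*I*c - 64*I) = I*(-c^3 - 3*c^2 + I*c^2 - 6*c + 3*I*c - 18)/(c^3 - c^2 + 64*c - 64)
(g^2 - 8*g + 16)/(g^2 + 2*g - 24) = (g - 4)/(g + 6)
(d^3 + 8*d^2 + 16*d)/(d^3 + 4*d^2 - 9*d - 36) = d*(d + 4)/(d^2 - 9)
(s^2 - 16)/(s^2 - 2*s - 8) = (s + 4)/(s + 2)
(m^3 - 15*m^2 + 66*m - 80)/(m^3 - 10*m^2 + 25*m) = (m^2 - 10*m + 16)/(m*(m - 5))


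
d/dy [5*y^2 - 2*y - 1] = 10*y - 2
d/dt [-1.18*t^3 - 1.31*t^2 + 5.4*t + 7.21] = -3.54*t^2 - 2.62*t + 5.4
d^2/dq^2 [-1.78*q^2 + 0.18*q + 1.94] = -3.56000000000000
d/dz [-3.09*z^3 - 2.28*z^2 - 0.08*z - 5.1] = -9.27*z^2 - 4.56*z - 0.08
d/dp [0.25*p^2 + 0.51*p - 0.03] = 0.5*p + 0.51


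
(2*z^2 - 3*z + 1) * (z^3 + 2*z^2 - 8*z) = 2*z^5 + z^4 - 21*z^3 + 26*z^2 - 8*z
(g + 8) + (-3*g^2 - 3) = -3*g^2 + g + 5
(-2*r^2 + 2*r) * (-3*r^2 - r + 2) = 6*r^4 - 4*r^3 - 6*r^2 + 4*r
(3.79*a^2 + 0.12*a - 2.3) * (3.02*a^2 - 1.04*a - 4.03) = 11.4458*a^4 - 3.5792*a^3 - 22.3445*a^2 + 1.9084*a + 9.269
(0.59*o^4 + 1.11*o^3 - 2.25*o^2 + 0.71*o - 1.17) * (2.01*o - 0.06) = 1.1859*o^5 + 2.1957*o^4 - 4.5891*o^3 + 1.5621*o^2 - 2.3943*o + 0.0702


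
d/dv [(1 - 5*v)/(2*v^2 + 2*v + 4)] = (-5*v^2 - 5*v + (2*v + 1)*(5*v - 1) - 10)/(2*(v^2 + v + 2)^2)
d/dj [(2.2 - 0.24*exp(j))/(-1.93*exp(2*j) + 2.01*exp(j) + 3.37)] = (-0.4632*exp(2*j) + 8.492*exp(j) - 5.2308)*exp(j)/(3.7249*exp(4*j) - 7.7586*exp(3*j) - 8.9681*exp(2*j) + 13.5474*exp(j) + 11.3569)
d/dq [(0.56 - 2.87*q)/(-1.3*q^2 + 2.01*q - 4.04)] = (-3.731*q^2 + 1.456*q + 10.4692)/(1.69*q^4 - 5.226*q^3 + 14.5441*q^2 - 16.2408*q + 16.3216)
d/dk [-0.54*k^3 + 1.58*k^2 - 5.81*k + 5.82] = -1.62*k^2 + 3.16*k - 5.81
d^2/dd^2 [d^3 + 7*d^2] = 6*d + 14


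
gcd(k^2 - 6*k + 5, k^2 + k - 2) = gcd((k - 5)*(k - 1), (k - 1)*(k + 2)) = k - 1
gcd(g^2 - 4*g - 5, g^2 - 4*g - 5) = g^2 - 4*g - 5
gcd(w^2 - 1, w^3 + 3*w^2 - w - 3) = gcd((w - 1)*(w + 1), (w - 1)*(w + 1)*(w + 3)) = w^2 - 1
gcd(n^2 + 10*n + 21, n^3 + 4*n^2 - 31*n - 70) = n + 7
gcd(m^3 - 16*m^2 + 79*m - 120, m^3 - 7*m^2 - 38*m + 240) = m^2 - 13*m + 40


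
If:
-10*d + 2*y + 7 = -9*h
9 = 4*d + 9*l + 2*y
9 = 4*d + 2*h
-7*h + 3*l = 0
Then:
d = 19/5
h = -31/10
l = -217/30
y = 589/20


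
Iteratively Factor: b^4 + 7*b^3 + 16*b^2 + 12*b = (b)*(b^3 + 7*b^2 + 16*b + 12) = b*(b + 2)*(b^2 + 5*b + 6) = b*(b + 2)*(b + 3)*(b + 2)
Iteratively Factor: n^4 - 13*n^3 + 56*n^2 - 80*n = (n - 4)*(n^3 - 9*n^2 + 20*n) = (n - 4)^2*(n^2 - 5*n) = (n - 5)*(n - 4)^2*(n)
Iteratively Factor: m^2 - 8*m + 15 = (m - 5)*(m - 3)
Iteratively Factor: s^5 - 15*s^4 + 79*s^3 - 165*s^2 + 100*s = (s - 1)*(s^4 - 14*s^3 + 65*s^2 - 100*s) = (s - 4)*(s - 1)*(s^3 - 10*s^2 + 25*s) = (s - 5)*(s - 4)*(s - 1)*(s^2 - 5*s) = (s - 5)^2*(s - 4)*(s - 1)*(s)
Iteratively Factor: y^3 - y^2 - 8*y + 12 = (y - 2)*(y^2 + y - 6) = (y - 2)^2*(y + 3)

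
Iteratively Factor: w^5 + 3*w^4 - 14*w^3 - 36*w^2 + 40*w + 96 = (w + 2)*(w^4 + w^3 - 16*w^2 - 4*w + 48) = (w - 3)*(w + 2)*(w^3 + 4*w^2 - 4*w - 16) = (w - 3)*(w + 2)*(w + 4)*(w^2 - 4) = (w - 3)*(w + 2)^2*(w + 4)*(w - 2)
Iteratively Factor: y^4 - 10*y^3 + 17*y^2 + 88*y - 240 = (y - 4)*(y^3 - 6*y^2 - 7*y + 60) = (y - 4)^2*(y^2 - 2*y - 15) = (y - 5)*(y - 4)^2*(y + 3)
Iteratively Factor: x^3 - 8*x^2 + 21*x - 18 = (x - 3)*(x^2 - 5*x + 6) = (x - 3)*(x - 2)*(x - 3)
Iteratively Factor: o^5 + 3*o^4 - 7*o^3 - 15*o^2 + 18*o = (o)*(o^4 + 3*o^3 - 7*o^2 - 15*o + 18) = o*(o + 3)*(o^3 - 7*o + 6) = o*(o + 3)^2*(o^2 - 3*o + 2) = o*(o - 1)*(o + 3)^2*(o - 2)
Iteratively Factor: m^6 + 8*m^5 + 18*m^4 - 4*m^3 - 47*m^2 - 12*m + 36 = (m + 2)*(m^5 + 6*m^4 + 6*m^3 - 16*m^2 - 15*m + 18) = (m + 2)^2*(m^4 + 4*m^3 - 2*m^2 - 12*m + 9) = (m - 1)*(m + 2)^2*(m^3 + 5*m^2 + 3*m - 9) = (m - 1)^2*(m + 2)^2*(m^2 + 6*m + 9) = (m - 1)^2*(m + 2)^2*(m + 3)*(m + 3)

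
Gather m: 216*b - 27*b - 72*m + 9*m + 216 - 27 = 189*b - 63*m + 189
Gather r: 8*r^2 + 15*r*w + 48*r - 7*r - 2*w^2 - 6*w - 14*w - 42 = 8*r^2 + r*(15*w + 41) - 2*w^2 - 20*w - 42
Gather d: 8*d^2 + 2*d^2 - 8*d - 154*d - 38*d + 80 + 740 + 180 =10*d^2 - 200*d + 1000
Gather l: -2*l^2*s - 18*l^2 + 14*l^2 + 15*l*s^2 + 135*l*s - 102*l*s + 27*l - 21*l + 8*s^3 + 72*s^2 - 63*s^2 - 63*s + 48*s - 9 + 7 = l^2*(-2*s - 4) + l*(15*s^2 + 33*s + 6) + 8*s^3 + 9*s^2 - 15*s - 2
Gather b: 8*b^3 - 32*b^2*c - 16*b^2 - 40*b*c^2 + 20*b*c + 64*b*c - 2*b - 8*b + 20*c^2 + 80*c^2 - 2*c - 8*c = 8*b^3 + b^2*(-32*c - 16) + b*(-40*c^2 + 84*c - 10) + 100*c^2 - 10*c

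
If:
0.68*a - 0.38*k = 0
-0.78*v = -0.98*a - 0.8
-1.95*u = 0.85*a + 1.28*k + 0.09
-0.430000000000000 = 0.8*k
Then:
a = -0.30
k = -0.54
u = 0.44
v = 0.65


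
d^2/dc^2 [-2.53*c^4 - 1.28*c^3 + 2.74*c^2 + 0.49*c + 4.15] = -30.36*c^2 - 7.68*c + 5.48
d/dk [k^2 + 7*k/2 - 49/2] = 2*k + 7/2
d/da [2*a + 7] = 2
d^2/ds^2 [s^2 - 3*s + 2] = 2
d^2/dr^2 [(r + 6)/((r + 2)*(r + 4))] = 2*(r^3 + 18*r^2 + 84*r + 120)/(r^6 + 18*r^5 + 132*r^4 + 504*r^3 + 1056*r^2 + 1152*r + 512)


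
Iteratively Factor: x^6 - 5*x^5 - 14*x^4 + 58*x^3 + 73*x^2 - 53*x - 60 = (x - 4)*(x^5 - x^4 - 18*x^3 - 14*x^2 + 17*x + 15) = (x - 4)*(x + 1)*(x^4 - 2*x^3 - 16*x^2 + 2*x + 15) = (x - 4)*(x - 1)*(x + 1)*(x^3 - x^2 - 17*x - 15) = (x - 4)*(x - 1)*(x + 1)*(x + 3)*(x^2 - 4*x - 5) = (x - 5)*(x - 4)*(x - 1)*(x + 1)*(x + 3)*(x + 1)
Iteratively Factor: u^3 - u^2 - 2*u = (u + 1)*(u^2 - 2*u) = (u - 2)*(u + 1)*(u)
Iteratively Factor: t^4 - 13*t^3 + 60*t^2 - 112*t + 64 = (t - 1)*(t^3 - 12*t^2 + 48*t - 64) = (t - 4)*(t - 1)*(t^2 - 8*t + 16) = (t - 4)^2*(t - 1)*(t - 4)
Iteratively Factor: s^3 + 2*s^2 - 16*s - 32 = (s + 4)*(s^2 - 2*s - 8) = (s - 4)*(s + 4)*(s + 2)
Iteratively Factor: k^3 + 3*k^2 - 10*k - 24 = (k + 4)*(k^2 - k - 6) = (k - 3)*(k + 4)*(k + 2)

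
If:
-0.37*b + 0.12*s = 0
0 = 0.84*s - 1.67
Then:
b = 0.64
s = 1.99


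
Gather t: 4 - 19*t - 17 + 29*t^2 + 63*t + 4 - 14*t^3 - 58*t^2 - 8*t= -14*t^3 - 29*t^2 + 36*t - 9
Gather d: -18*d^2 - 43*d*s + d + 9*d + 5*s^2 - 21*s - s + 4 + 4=-18*d^2 + d*(10 - 43*s) + 5*s^2 - 22*s + 8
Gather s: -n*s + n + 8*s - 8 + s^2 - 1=n + s^2 + s*(8 - n) - 9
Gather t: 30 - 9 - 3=18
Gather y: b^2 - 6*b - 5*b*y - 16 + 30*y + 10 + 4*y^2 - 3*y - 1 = b^2 - 6*b + 4*y^2 + y*(27 - 5*b) - 7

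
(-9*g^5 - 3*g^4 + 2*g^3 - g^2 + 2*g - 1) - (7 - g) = -9*g^5 - 3*g^4 + 2*g^3 - g^2 + 3*g - 8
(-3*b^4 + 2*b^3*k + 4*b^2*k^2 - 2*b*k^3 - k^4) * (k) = -3*b^4*k + 2*b^3*k^2 + 4*b^2*k^3 - 2*b*k^4 - k^5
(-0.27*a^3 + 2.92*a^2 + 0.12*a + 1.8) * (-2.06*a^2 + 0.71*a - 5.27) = 0.5562*a^5 - 6.2069*a^4 + 3.2489*a^3 - 19.0112*a^2 + 0.6456*a - 9.486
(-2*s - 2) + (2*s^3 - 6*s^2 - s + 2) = 2*s^3 - 6*s^2 - 3*s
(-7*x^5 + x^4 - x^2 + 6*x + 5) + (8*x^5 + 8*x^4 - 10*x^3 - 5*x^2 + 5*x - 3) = x^5 + 9*x^4 - 10*x^3 - 6*x^2 + 11*x + 2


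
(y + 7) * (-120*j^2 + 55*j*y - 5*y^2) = -120*j^2*y - 840*j^2 + 55*j*y^2 + 385*j*y - 5*y^3 - 35*y^2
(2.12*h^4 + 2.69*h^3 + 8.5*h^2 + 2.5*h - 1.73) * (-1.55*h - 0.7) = -3.286*h^5 - 5.6535*h^4 - 15.058*h^3 - 9.825*h^2 + 0.9315*h + 1.211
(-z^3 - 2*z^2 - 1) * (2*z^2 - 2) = -2*z^5 - 4*z^4 + 2*z^3 + 2*z^2 + 2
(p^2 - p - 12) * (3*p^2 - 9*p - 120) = 3*p^4 - 12*p^3 - 147*p^2 + 228*p + 1440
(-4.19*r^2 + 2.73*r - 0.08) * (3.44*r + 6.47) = -14.4136*r^3 - 17.7181*r^2 + 17.3879*r - 0.5176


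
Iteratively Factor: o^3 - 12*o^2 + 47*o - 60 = (o - 4)*(o^2 - 8*o + 15) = (o - 4)*(o - 3)*(o - 5)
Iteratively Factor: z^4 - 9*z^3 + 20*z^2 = (z)*(z^3 - 9*z^2 + 20*z) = z^2*(z^2 - 9*z + 20) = z^2*(z - 4)*(z - 5)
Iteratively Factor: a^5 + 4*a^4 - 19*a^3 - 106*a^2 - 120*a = (a)*(a^4 + 4*a^3 - 19*a^2 - 106*a - 120) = a*(a + 2)*(a^3 + 2*a^2 - 23*a - 60) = a*(a - 5)*(a + 2)*(a^2 + 7*a + 12) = a*(a - 5)*(a + 2)*(a + 4)*(a + 3)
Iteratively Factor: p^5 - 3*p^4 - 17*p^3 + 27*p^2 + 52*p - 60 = (p + 2)*(p^4 - 5*p^3 - 7*p^2 + 41*p - 30) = (p + 2)*(p + 3)*(p^3 - 8*p^2 + 17*p - 10) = (p - 1)*(p + 2)*(p + 3)*(p^2 - 7*p + 10) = (p - 5)*(p - 1)*(p + 2)*(p + 3)*(p - 2)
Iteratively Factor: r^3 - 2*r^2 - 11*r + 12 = (r + 3)*(r^2 - 5*r + 4) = (r - 4)*(r + 3)*(r - 1)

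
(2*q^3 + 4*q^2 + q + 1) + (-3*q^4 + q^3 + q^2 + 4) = -3*q^4 + 3*q^3 + 5*q^2 + q + 5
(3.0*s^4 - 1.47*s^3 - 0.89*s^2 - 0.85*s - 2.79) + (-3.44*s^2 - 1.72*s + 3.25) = 3.0*s^4 - 1.47*s^3 - 4.33*s^2 - 2.57*s + 0.46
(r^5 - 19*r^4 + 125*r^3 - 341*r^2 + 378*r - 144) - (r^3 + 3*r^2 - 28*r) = r^5 - 19*r^4 + 124*r^3 - 344*r^2 + 406*r - 144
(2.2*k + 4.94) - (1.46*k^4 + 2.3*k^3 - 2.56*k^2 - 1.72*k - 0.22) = -1.46*k^4 - 2.3*k^3 + 2.56*k^2 + 3.92*k + 5.16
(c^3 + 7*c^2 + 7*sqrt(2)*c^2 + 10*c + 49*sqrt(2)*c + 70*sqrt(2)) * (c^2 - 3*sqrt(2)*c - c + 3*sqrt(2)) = c^5 + 4*sqrt(2)*c^4 + 6*c^4 - 39*c^3 + 24*sqrt(2)*c^3 - 262*c^2 + 12*sqrt(2)*c^2 - 126*c - 40*sqrt(2)*c + 420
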